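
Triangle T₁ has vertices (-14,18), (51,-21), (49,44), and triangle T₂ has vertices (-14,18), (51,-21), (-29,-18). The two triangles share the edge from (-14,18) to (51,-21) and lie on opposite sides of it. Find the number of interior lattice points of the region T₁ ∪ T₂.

3534

The union is the simple quadrilateral with vertices (-14,18), (49,44), (51,-21), (-29,-18) in order.
By the shoelace formula, twice the signed area is |((-14)·44 − 49·18) + (49·(-21) − 51·44) + (51·(-18) − (-29)·(-21)) + ((-29)·18 − (-14)·(-18))| = 7072, so the area is 3536.
The number of boundary lattice points is Σ gcd(|Δx|,|Δy|) = gcd(63,26) + gcd(2,65) + gcd(80,3) + gcd(15,36) = 1+1+1+3 = 6.
By Pick's theorem I = A − B/2 + 1 = 3536 − 6/2 + 1 = 3534.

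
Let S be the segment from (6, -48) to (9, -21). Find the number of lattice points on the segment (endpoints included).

4

The number of lattice points on a segment between lattice points is gcd(|Δx|,|Δy|) + 1 = gcd(3,27) + 1 = 3 + 1 = 4.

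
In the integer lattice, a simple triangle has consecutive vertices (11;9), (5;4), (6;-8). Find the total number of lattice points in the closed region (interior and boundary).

41

The shoelace formula gives twice the area as |[11·4 − 5·9] + [5·(-8) − 6·4] + [6·9 − 11·(-8)]| = 77, so the area is 38.5.
The number of boundary lattice points is Σ gcd(|Δx|,|Δy|) = gcd(6,5) + gcd(1,12) + gcd(5,17) = 1+1+1 = 3.
Pick's theorem gives I = A − B/2 + 1 = 38.5 − 3/2 + 1 = 38, so the closed region contains I + B = 38 + 3 = 41 lattice points.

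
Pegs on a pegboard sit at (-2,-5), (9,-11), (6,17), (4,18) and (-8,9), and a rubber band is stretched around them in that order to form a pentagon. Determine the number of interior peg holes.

The shoelace formula gives twice the area as |[(-2)·(-11) − 9·(-5)] + [9·17 − 6·(-11)] + [6·18 − 4·17] + [4·9 − (-8)·18] + [(-8)·(-5) − (-2)·9]| = 564, so the area is 282.
The number of boundary lattice points is Σ gcd(|Δx|,|Δy|) = gcd(11,6) + gcd(3,28) + gcd(2,1) + gcd(12,9) + gcd(6,14) = 1+1+1+3+2 = 8.
By Pick's theorem A = I + B/2 − 1, so I = 282 − 8/2 + 1 = 279.

279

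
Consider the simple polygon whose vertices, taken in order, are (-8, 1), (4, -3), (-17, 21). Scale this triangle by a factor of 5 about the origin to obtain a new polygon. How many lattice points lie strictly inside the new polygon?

The shoelace formula gives twice the area as |((-8)·(-3) − 4·1) + (4·21 − (-17)·(-3)) + ((-17)·1 − (-8)·21)| = 204, so the area is 102.
Along each edge there are gcd(|Δx|,|Δy|)+1 lattice points, so counting each shared vertex once the boundary has gcd(12,4) + gcd(21,24) + gcd(9,20) = 4+3+1 = 8.
Scaling by 5 multiplies the area by 5² = 25 (so the new area is 2550) and multiplies the boundary lattice-point count by 5, giving 40.
By Pick's theorem, the interior count of the dilated polygon is 2550 − 40/2 + 1 = 2531.

2531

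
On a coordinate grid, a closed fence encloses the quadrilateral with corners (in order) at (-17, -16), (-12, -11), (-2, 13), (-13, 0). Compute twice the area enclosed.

194

The shoelace formula gives twice the area as |((-17)·(-11) − (-12)·(-16)) + ((-12)·13 − (-2)·(-11)) + ((-2)·0 − (-13)·13) + ((-13)·(-16) − (-17)·0)| = 194, so the area is 97.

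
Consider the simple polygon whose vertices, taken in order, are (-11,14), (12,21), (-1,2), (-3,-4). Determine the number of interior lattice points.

The shoelace formula gives twice the area as |((-11)·21 − 12·14) + (12·2 − (-1)·21) + ((-1)·(-4) − (-3)·2) + ((-3)·14 − (-11)·(-4))| = 430, so the area is 215.
Summing gcd(|Δx|,|Δy|) over the edges gives the boundary count: gcd(23,7) + gcd(13,19) + gcd(2,6) + gcd(8,18) = 1+1+2+2 = 6.
By Pick's theorem A = I + B/2 − 1, so I = 215 − 6/2 + 1 = 213.

213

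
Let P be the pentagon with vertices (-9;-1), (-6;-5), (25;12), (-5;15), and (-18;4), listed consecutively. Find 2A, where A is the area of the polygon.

831

Using the shoelace formula, 2A = |[(-9)·(-5) − (-6)·(-1)] + [(-6)·12 − 25·(-5)] + [25·15 − (-5)·12] + [(-5)·4 − (-18)·15] + [(-18)·(-1) − (-9)·4]| = 831, so the area is 831/2.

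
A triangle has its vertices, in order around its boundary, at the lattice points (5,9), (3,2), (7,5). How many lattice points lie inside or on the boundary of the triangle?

14

By the shoelace formula, twice the signed area is |(5·2 − 3·9) + (3·5 − 7·2) + (7·9 − 5·5)| = 22, so the area is 11.
Along each edge there are gcd(|Δx|,|Δy|)+1 lattice points, so counting each shared vertex once the boundary has gcd(2,7) + gcd(4,3) + gcd(2,4) = 1+1+2 = 4.
Pick's theorem gives I = A − B/2 + 1 = 11 − 4/2 + 1 = 10, so the closed region contains I + B = 10 + 4 = 14 lattice points.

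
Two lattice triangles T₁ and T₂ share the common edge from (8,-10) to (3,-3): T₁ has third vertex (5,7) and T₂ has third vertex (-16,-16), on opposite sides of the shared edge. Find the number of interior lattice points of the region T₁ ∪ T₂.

127

The union is the simple quadrilateral with vertices (8,-10), (5,7), (3,-3), (-16,-16) in order.
Using the shoelace formula, 2A = |(8·7 − 5·(-10)) + (5·(-3) − 3·7) + (3·(-16) − (-16)·(-3)) + ((-16)·(-10) − 8·(-16))| = 262, so the area is 131.
Summing gcd(|Δx|,|Δy|) over the edges gives the boundary count: gcd(3,17) + gcd(2,10) + gcd(19,13) + gcd(24,6) = 1+2+1+6 = 10.
By Pick's theorem I = A − B/2 + 1 = 131 − 10/2 + 1 = 127.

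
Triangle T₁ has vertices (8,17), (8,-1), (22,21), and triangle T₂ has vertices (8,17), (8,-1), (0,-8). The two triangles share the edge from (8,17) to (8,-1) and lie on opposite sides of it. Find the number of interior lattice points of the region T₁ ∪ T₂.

The union is the simple quadrilateral with vertices (8,17), (22,21), (8,-1), (0,-8) in order.
By the shoelace formula, twice the signed area is |[8·21 − 22·17] + [22·(-1) − 8·21] + [8·(-8) − 0·(-1)] + [0·17 − 8·(-8)]| = 396, so the area is 198.
The number of boundary lattice points is Σ gcd(|Δx|,|Δy|) = gcd(14,4) + gcd(14,22) + gcd(8,7) + gcd(8,25) = 2+2+1+1 = 6.
By Pick's theorem I = A − B/2 + 1 = 198 − 6/2 + 1 = 196.

196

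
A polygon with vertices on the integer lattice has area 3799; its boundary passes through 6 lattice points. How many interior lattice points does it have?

From Pick's theorem, I = A − B/2 + 1 = 3799 − 6/2 + 1 = 3797.

3797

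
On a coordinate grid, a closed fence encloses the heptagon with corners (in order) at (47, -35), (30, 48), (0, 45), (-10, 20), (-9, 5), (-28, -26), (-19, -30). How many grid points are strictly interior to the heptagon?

The shoelace formula gives twice the area as |(47·48 − 30·(-35)) + (30·45 − 0·48) + (0·20 − (-10)·45) + ((-10)·5 − (-9)·20) + ((-9)·(-26) − (-28)·5) + ((-28)·(-30) − (-19)·(-26)) + ((-19)·(-35) − 47·(-30))| = 8031, so the area is 4015.5.
The number of boundary lattice points is Σ gcd(|Δx|,|Δy|) = gcd(17,83) + gcd(30,3) + gcd(10,25) + gcd(1,15) + gcd(19,31) + gcd(9,4) + gcd(66,5) = 1+3+5+1+1+1+1 = 13.
Pick's theorem gives I = A − B/2 + 1 = 4015.5 − 13/2 + 1 = 4010.

4010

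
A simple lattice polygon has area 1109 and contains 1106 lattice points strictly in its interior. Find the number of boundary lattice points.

8

Pick's theorem gives A = I + B/2 − 1, so B = 2(A − I + 1) = 2(1109 − 1106 + 1) = 8.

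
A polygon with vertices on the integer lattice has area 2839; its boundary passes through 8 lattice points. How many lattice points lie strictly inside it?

2836

Pick's theorem A = I + B/2 − 1 rearranges to I = A − B/2 + 1 = 2839 − 8/2 + 1 = 2836.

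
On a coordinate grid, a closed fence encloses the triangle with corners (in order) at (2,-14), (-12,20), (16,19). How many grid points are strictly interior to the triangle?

The shoelace formula gives twice the area as |(2·20 − (-12)·(-14)) + ((-12)·19 − 16·20) + (16·(-14) − 2·19)| = 938, so the area is 469.
Along each edge there are gcd(|Δx|,|Δy|)+1 lattice points, so counting each shared vertex once the boundary has gcd(14,34) + gcd(28,1) + gcd(14,33) = 2+1+1 = 4.
By Pick's theorem A = I + B/2 − 1, so I = 469 − 4/2 + 1 = 468.

468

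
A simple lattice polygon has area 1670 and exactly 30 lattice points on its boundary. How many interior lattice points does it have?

From Pick's theorem, I = A − B/2 + 1 = 1670 − 30/2 + 1 = 1656.

1656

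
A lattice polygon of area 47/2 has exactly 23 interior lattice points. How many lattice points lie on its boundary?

3

Pick's theorem gives A = I + B/2 − 1, so B = 2(A − I + 1) = 2(47/2 − 23 + 1) = 3.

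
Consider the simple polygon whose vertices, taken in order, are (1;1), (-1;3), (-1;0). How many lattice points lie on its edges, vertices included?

6

Summing gcd(|Δx|,|Δy|) over the edges gives the boundary count: gcd(2,2) + gcd(0,3) + gcd(2,1) = 2+3+1 = 6.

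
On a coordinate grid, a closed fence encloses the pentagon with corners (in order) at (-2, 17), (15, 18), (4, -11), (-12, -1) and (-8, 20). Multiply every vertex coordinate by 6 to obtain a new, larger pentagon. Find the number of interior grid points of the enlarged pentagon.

18121

By the shoelace formula, twice the signed area is |[(-2)·18 − 15·17] + [15·(-11) − 4·18] + [4·(-1) − (-12)·(-11)] + [(-12)·20 − (-8)·(-1)] + [(-8)·17 − (-2)·20]| = 1008, so the area is 504.
The number of boundary lattice points is Σ gcd(|Δx|,|Δy|) = gcd(17,1) + gcd(11,29) + gcd(16,10) + gcd(4,21) + gcd(6,3) = 1+1+2+1+3 = 8.
Scaling by 6 multiplies the area by 6² = 36 (so the new area is 18144) and multiplies the boundary lattice-point count by 6, giving 48.
By Pick's theorem, the interior count of the dilated polygon is 18144 − 48/2 + 1 = 18121.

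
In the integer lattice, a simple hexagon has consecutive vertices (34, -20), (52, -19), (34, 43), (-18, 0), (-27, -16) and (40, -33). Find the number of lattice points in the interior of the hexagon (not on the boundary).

The shoelace formula gives twice the area as |(34·(-19) − 52·(-20)) + (52·43 − 34·(-19)) + (34·0 − (-18)·43) + ((-18)·(-16) − (-27)·0) + ((-27)·(-33) − 40·(-16)) + (40·(-20) − 34·(-33))| = 6191, so the area is 6191/2.
Along each edge there are gcd(|Δx|,|Δy|)+1 lattice points, so counting each shared vertex once the boundary has gcd(18,1) + gcd(18,62) + gcd(52,43) + gcd(9,16) + gcd(67,17) + gcd(6,13) = 1+2+1+1+1+1 = 7.
By Pick's theorem A = I + B/2 − 1, so I = 6191/2 − 7/2 + 1 = 3093.

3093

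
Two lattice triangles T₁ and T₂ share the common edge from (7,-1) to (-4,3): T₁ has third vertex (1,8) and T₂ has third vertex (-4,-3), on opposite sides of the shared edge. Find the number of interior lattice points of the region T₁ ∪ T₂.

64

The union is the simple quadrilateral with vertices (7,-1), (1,8), (-4,3), (-4,-3) in order.
Using the shoelace formula, 2A = |[7·8 − 1·(-1)] + [1·3 − (-4)·8] + [(-4)·(-3) − (-4)·3] + [(-4)·(-1) − 7·(-3)]| = 141, so the area is 70.5.
The number of boundary lattice points is Σ gcd(|Δx|,|Δy|) = gcd(6,9) + gcd(5,5) + gcd(0,6) + gcd(11,2) = 3+5+6+1 = 15.
By Pick's theorem I = A − B/2 + 1 = 70.5 − 15/2 + 1 = 64.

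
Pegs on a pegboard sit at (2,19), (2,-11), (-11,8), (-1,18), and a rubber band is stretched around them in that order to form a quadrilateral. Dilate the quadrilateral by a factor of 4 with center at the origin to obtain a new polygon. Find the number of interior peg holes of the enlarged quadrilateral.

3197

The shoelace formula gives twice the area as |(2·(-11) − 2·19) + (2·8 − (-11)·(-11)) + ((-11)·18 − (-1)·8) + ((-1)·19 − 2·18)| = 410, so the area is 205.
The number of boundary lattice points is Σ gcd(|Δx|,|Δy|) = gcd(0,30) + gcd(13,19) + gcd(10,10) + gcd(3,1) = 30+1+10+1 = 42.
Scaling by 4 multiplies the area by 4² = 16 (so the new area is 3280) and multiplies the boundary lattice-point count by 4, giving 168.
By Pick's theorem, the interior count of the dilated polygon is 3280 − 168/2 + 1 = 3197.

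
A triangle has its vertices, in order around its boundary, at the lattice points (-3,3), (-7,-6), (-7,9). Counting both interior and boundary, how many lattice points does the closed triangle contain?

40

Using the shoelace formula, 2A = |((-3)·(-6) − (-7)·3) + ((-7)·9 − (-7)·(-6)) + ((-7)·3 − (-3)·9)| = 60, so the area is 30.
Along each edge there are gcd(|Δx|,|Δy|)+1 lattice points, so counting each shared vertex once the boundary has gcd(4,9) + gcd(0,15) + gcd(4,6) = 1+15+2 = 18.
Pick's theorem gives I = A − B/2 + 1 = 30 − 18/2 + 1 = 22, so the closed region contains I + B = 22 + 18 = 40 lattice points.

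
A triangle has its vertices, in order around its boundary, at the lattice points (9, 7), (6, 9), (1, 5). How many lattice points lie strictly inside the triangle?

10

The shoelace formula gives twice the area as |[9·9 − 6·7] + [6·5 − 1·9] + [1·7 − 9·5]| = 22, so the area is 11.
The number of boundary lattice points is Σ gcd(|Δx|,|Δy|) = gcd(3,2) + gcd(5,4) + gcd(8,2) = 1+1+2 = 4.
Pick's theorem gives I = A − B/2 + 1 = 11 − 4/2 + 1 = 10.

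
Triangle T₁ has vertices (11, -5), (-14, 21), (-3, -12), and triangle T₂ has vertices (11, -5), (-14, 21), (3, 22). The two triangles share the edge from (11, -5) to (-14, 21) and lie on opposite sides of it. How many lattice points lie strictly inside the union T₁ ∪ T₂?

494

The union is the simple quadrilateral with vertices (11, -5), (-3, -12), (-14, 21), (3, 22) in order.
The shoelace formula gives twice the area as |(11·(-12) − (-3)·(-5)) + ((-3)·21 − (-14)·(-12)) + ((-14)·22 − 3·21) + (3·(-5) − 11·22)| = 1006, so the area is 503.
Along each edge there are gcd(|Δx|,|Δy|)+1 lattice points, so counting each shared vertex once the boundary has gcd(14,7) + gcd(11,33) + gcd(17,1) + gcd(8,27) = 7+11+1+1 = 20.
By Pick's theorem I = A − B/2 + 1 = 503 − 20/2 + 1 = 494.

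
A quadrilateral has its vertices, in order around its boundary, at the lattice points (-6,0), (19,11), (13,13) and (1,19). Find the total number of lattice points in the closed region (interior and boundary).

199

By the shoelace formula, twice the signed area is |[(-6)·11 − 19·0] + [19·13 − 13·11] + [13·19 − 1·13] + [1·0 − (-6)·19]| = 386, so the area is 193.
Along each edge there are gcd(|Δx|,|Δy|)+1 lattice points, so counting each shared vertex once the boundary has gcd(25,11) + gcd(6,2) + gcd(12,6) + gcd(7,19) = 1+2+6+1 = 10.
Pick's theorem gives I = A − B/2 + 1 = 193 − 10/2 + 1 = 189, so the closed region contains I + B = 189 + 10 = 199 lattice points.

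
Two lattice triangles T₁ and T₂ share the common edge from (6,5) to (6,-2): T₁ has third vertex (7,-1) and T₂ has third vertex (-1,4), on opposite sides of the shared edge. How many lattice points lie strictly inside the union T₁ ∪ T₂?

The union is the simple quadrilateral with vertices (6,5), (7,-1), (6,-2), (-1,4) in order.
Using the shoelace formula, 2A = |(6·(-1) − 7·5) + (7·(-2) − 6·(-1)) + (6·4 − (-1)·(-2)) + ((-1)·5 − 6·4)| = 56, so the area is 28.
The number of boundary lattice points is Σ gcd(|Δx|,|Δy|) = gcd(1,6) + gcd(1,1) + gcd(7,6) + gcd(7,1) = 1+1+1+1 = 4.
By Pick's theorem I = A − B/2 + 1 = 28 − 4/2 + 1 = 27.

27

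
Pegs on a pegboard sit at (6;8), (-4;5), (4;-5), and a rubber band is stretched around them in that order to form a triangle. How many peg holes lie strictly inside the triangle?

61

By the shoelace formula, twice the signed area is |[6·5 − (-4)·8] + [(-4)·(-5) − 4·5] + [4·8 − 6·(-5)]| = 124, so the area is 62.
Along each edge there are gcd(|Δx|,|Δy|)+1 lattice points, so counting each shared vertex once the boundary has gcd(10,3) + gcd(8,10) + gcd(2,13) = 1+2+1 = 4.
By Pick's theorem A = I + B/2 − 1, so I = 62 − 4/2 + 1 = 61.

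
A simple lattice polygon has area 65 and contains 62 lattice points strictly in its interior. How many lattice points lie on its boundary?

Pick's theorem gives A = I + B/2 − 1, so B = 2(A − I + 1) = 2(65 − 62 + 1) = 8.

8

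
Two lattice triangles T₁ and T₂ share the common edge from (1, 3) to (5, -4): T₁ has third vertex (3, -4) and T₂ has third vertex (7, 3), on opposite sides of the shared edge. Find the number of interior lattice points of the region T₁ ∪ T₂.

The union is the simple quadrilateral with vertices (1, 3), (3, -4), (5, -4), (7, 3) in order.
Using the shoelace formula, 2A = |[1·(-4) − 3·3] + [3·(-4) − 5·(-4)] + [5·3 − 7·(-4)] + [7·3 − 1·3]| = 56, so the area is 28.
Summing gcd(|Δx|,|Δy|) over the edges gives the boundary count: gcd(2,7) + gcd(2,0) + gcd(2,7) + gcd(6,0) = 1+2+1+6 = 10.
By Pick's theorem I = A − B/2 + 1 = 28 − 10/2 + 1 = 24.

24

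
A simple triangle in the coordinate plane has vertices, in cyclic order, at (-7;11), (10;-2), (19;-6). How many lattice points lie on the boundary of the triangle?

3

Along each edge there are gcd(|Δx|,|Δy|)+1 lattice points, so counting each shared vertex once the boundary has gcd(17,13) + gcd(9,4) + gcd(26,17) = 1+1+1 = 3.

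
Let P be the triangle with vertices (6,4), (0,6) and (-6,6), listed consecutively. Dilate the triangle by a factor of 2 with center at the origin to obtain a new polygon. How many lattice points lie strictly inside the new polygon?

Using the shoelace formula, 2A = |[6·6 − 0·4] + [0·6 − (-6)·6] + [(-6)·4 − 6·6]| = 12, so the area is 6.
Along each edge there are gcd(|Δx|,|Δy|)+1 lattice points, so counting each shared vertex once the boundary has gcd(6,2) + gcd(6,0) + gcd(12,2) = 2+6+2 = 10.
Scaling by 2 multiplies the area by 2² = 4 (so the new area is 24) and multiplies the boundary lattice-point count by 2, giving 20.
By Pick's theorem, the interior count of the dilated polygon is 24 − 20/2 + 1 = 15.

15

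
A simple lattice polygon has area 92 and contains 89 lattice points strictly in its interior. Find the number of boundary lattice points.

8

Pick's theorem gives A = I + B/2 − 1, so B = 2(A − I + 1) = 2(92 − 89 + 1) = 8.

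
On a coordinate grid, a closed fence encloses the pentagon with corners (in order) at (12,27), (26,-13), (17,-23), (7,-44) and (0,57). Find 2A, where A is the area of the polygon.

2107

Using the shoelace formula, 2A = |[12·(-13) − 26·27] + [26·(-23) − 17·(-13)] + [17·(-44) − 7·(-23)] + [7·57 − 0·(-44)] + [0·27 − 12·57]| = 2107, so the area is 2107/2.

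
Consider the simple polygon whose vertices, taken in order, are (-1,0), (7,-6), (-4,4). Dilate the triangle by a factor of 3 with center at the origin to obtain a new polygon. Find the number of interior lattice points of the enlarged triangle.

The shoelace formula gives twice the area as |((-1)·(-6) − 7·0) + (7·4 − (-4)·(-6)) + ((-4)·0 − (-1)·4)| = 14, so the area is 7.
The number of boundary lattice points is Σ gcd(|Δx|,|Δy|) = gcd(8,6) + gcd(11,10) + gcd(3,4) = 2+1+1 = 4.
Scaling by 3 multiplies the area by 3² = 9 (so the new area is 63) and multiplies the boundary lattice-point count by 3, giving 12.
By Pick's theorem, the interior count of the dilated polygon is 63 − 12/2 + 1 = 58.

58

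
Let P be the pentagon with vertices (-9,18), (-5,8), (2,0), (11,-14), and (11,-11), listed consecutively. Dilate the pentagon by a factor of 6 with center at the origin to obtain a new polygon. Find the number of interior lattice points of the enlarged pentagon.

1885

By the shoelace formula, twice the signed area is |[(-9)·8 − (-5)·18] + [(-5)·0 − 2·8] + [2·(-14) − 11·0] + [11·(-11) − 11·(-14)] + [11·18 − (-9)·(-11)]| = 106, so the area is 53.
Summing gcd(|Δx|,|Δy|) over the edges gives the boundary count: gcd(4,10) + gcd(7,8) + gcd(9,14) + gcd(0,3) + gcd(20,29) = 2+1+1+3+1 = 8.
Scaling by 6 multiplies the area by 6² = 36 (so the new area is 1908) and multiplies the boundary lattice-point count by 6, giving 48.
By Pick's theorem, the interior count of the dilated polygon is 1908 − 48/2 + 1 = 1885.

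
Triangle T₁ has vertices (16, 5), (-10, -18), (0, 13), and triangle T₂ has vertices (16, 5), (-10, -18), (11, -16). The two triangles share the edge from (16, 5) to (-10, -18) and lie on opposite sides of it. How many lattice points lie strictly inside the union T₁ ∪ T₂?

499

The union is the simple quadrilateral with vertices (16, 5), (0, 13), (-10, -18), (11, -16) in order.
Using the shoelace formula, 2A = |[16·13 − 0·5] + [0·(-18) − (-10)·13] + [(-10)·(-16) − 11·(-18)] + [11·5 − 16·(-16)]| = 1007, so the area is 1007/2.
Summing gcd(|Δx|,|Δy|) over the edges gives the boundary count: gcd(16,8) + gcd(10,31) + gcd(21,2) + gcd(5,21) = 8+1+1+1 = 11.
By Pick's theorem I = A − B/2 + 1 = 1007/2 − 11/2 + 1 = 499.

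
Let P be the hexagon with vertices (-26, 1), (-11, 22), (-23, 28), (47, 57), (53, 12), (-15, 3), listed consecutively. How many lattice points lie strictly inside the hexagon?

Using the shoelace formula, 2A = |((-26)·22 − (-11)·1) + ((-11)·28 − (-23)·22) + ((-23)·57 − 47·28) + (47·12 − 53·57) + (53·3 − (-15)·12) + ((-15)·1 − (-26)·3)| = 5045, so the area is 5045/2.
Summing gcd(|Δx|,|Δy|) over the edges gives the boundary count: gcd(15,21) + gcd(12,6) + gcd(70,29) + gcd(6,45) + gcd(68,9) + gcd(11,2) = 3+6+1+3+1+1 = 15.
By Pick's theorem A = I + B/2 − 1, so I = 5045/2 − 15/2 + 1 = 2516.

2516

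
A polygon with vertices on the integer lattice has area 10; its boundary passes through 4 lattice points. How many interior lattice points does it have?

9

Pick's theorem A = I + B/2 − 1 rearranges to I = A − B/2 + 1 = 10 − 4/2 + 1 = 9.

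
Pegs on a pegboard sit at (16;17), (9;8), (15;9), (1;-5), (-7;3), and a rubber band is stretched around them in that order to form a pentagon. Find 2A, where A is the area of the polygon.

347

The shoelace formula gives twice the area as |(16·8 − 9·17) + (9·9 − 15·8) + (15·(-5) − 1·9) + (1·3 − (-7)·(-5)) + ((-7)·17 − 16·3)| = 347, so the area is 173.5.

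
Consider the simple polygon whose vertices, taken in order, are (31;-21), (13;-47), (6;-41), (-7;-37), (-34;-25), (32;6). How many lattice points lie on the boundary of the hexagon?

9

Along each edge there are gcd(|Δx|,|Δy|)+1 lattice points, so counting each shared vertex once the boundary has gcd(18,26) + gcd(7,6) + gcd(13,4) + gcd(27,12) + gcd(66,31) + gcd(1,27) = 2+1+1+3+1+1 = 9.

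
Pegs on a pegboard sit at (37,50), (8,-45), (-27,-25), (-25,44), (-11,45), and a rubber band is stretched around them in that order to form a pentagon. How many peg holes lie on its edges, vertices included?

9

The number of boundary lattice points is Σ gcd(|Δx|,|Δy|) = gcd(29,95) + gcd(35,20) + gcd(2,69) + gcd(14,1) + gcd(48,5) = 1+5+1+1+1 = 9.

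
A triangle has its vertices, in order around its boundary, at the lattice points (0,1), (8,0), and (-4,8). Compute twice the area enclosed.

Using the shoelace formula, 2A = |[0·0 − 8·1] + [8·8 − (-4)·0] + [(-4)·1 − 0·8]| = 52, so the area is 26.

52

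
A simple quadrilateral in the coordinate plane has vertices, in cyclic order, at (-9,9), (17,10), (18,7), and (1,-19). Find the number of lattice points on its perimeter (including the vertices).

5

Along each edge there are gcd(|Δx|,|Δy|)+1 lattice points, so counting each shared vertex once the boundary has gcd(26,1) + gcd(1,3) + gcd(17,26) + gcd(10,28) = 1+1+1+2 = 5.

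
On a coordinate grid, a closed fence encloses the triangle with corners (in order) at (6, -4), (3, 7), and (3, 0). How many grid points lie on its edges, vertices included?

The number of boundary lattice points is Σ gcd(|Δx|,|Δy|) = gcd(3,11) + gcd(0,7) + gcd(3,4) = 1+7+1 = 9.

9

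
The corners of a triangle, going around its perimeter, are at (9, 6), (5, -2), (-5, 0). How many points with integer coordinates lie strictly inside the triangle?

Using the shoelace formula, 2A = |[9·(-2) − 5·6] + [5·0 − (-5)·(-2)] + [(-5)·6 − 9·0]| = 88, so the area is 44.
The number of boundary lattice points is Σ gcd(|Δx|,|Δy|) = gcd(4,8) + gcd(10,2) + gcd(14,6) = 4+2+2 = 8.
By Pick's theorem A = I + B/2 − 1, so I = 44 − 8/2 + 1 = 41.

41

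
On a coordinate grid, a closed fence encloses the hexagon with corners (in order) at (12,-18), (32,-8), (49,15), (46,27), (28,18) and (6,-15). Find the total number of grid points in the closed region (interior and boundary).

Using the shoelace formula, 2A = |(12·(-8) − 32·(-18)) + (32·15 − 49·(-8)) + (49·27 − 46·15) + (46·18 − 28·27) + (28·(-15) − 6·18) + (6·(-18) − 12·(-15))| = 1601, so the area is 800.5.
The number of boundary lattice points is Σ gcd(|Δx|,|Δy|) = gcd(20,10) + gcd(17,23) + gcd(3,12) + gcd(18,9) + gcd(22,33) + gcd(6,3) = 10+1+3+9+11+3 = 37.
Pick's theorem gives I = A − B/2 + 1 = 800.5 − 37/2 + 1 = 783, so the closed region contains I + B = 783 + 37 = 820 lattice points.

820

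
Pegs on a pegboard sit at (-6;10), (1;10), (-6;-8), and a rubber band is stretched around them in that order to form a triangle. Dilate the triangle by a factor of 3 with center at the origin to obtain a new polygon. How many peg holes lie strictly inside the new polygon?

Using the shoelace formula, 2A = |((-6)·10 − 1·10) + (1·(-8) − (-6)·10) + ((-6)·10 − (-6)·(-8))| = 126, so the area is 63.
Along each edge there are gcd(|Δx|,|Δy|)+1 lattice points, so counting each shared vertex once the boundary has gcd(7,0) + gcd(7,18) + gcd(0,18) = 7+1+18 = 26.
Scaling by 3 multiplies the area by 3² = 9 (so the new area is 567) and multiplies the boundary lattice-point count by 3, giving 78.
By Pick's theorem, the interior count of the dilated polygon is 567 − 78/2 + 1 = 529.

529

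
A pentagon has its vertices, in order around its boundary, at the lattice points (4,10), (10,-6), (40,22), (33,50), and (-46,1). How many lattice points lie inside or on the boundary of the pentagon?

The shoelace formula gives twice the area as |(4·(-6) − 10·10) + (10·22 − 40·(-6)) + (40·50 − 33·22) + (33·1 − (-46)·50) + ((-46)·10 − 4·1)| = 3479, so the area is 3479/2.
Along each edge there are gcd(|Δx|,|Δy|)+1 lattice points, so counting each shared vertex once the boundary has gcd(6,16) + gcd(30,28) + gcd(7,28) + gcd(79,49) + gcd(50,9) = 2+2+7+1+1 = 13.
Pick's theorem gives I = A − B/2 + 1 = 3479/2 − 13/2 + 1 = 1734, so the closed region contains I + B = 1734 + 13 = 1747 lattice points.

1747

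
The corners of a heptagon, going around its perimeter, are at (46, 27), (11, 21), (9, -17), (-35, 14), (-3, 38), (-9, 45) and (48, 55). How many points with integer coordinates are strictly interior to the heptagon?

2566

The shoelace formula gives twice the area as |(46·21 − 11·27) + (11·(-17) − 9·21) + (9·14 − (-35)·(-17)) + ((-35)·38 − (-3)·14) + ((-3)·45 − (-9)·38) + ((-9)·55 − 48·45) + (48·27 − 46·55)| = 5146, so the area is 2573.
Summing gcd(|Δx|,|Δy|) over the edges gives the boundary count: gcd(35,6) + gcd(2,38) + gcd(44,31) + gcd(32,24) + gcd(6,7) + gcd(57,10) + gcd(2,28) = 1+2+1+8+1+1+2 = 16.
Pick's theorem gives I = A − B/2 + 1 = 2573 − 16/2 + 1 = 2566.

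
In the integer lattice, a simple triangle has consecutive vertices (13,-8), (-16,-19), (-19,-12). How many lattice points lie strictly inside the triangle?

Using the shoelace formula, 2A = |[13·(-19) − (-16)·(-8)] + [(-16)·(-12) − (-19)·(-19)] + [(-19)·(-8) − 13·(-12)]| = 236, so the area is 118.
Along each edge there are gcd(|Δx|,|Δy|)+1 lattice points, so counting each shared vertex once the boundary has gcd(29,11) + gcd(3,7) + gcd(32,4) = 1+1+4 = 6.
By Pick's theorem A = I + B/2 − 1, so I = 118 − 6/2 + 1 = 116.

116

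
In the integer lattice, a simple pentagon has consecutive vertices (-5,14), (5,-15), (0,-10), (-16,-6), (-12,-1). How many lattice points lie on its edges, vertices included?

The number of boundary lattice points is Σ gcd(|Δx|,|Δy|) = gcd(10,29) + gcd(5,5) + gcd(16,4) + gcd(4,5) + gcd(7,15) = 1+5+4+1+1 = 12.

12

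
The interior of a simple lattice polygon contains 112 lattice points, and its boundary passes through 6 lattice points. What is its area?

Pick's theorem states A = I + B/2 − 1, so A = 112 + 6/2 − 1 = 114.

114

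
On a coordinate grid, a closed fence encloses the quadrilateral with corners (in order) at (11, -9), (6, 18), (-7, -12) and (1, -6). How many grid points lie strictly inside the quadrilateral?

207

By the shoelace formula, twice the signed area is |[11·18 − 6·(-9)] + [6·(-12) − (-7)·18] + [(-7)·(-6) − 1·(-12)] + [1·(-9) − 11·(-6)]| = 417, so the area is 417/2.
Along each edge there are gcd(|Δx|,|Δy|)+1 lattice points, so counting each shared vertex once the boundary has gcd(5,27) + gcd(13,30) + gcd(8,6) + gcd(10,3) = 1+1+2+1 = 5.
By Pick's theorem A = I + B/2 − 1, so I = 417/2 − 5/2 + 1 = 207.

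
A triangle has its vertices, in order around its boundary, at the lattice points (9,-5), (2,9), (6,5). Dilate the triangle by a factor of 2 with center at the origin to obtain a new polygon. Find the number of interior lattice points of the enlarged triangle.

Using the shoelace formula, 2A = |[9·9 − 2·(-5)] + [2·5 − 6·9] + [6·(-5) − 9·5]| = 28, so the area is 14.
Summing gcd(|Δx|,|Δy|) over the edges gives the boundary count: gcd(7,14) + gcd(4,4) + gcd(3,10) = 7+4+1 = 12.
Scaling by 2 multiplies the area by 2² = 4 (so the new area is 56) and multiplies the boundary lattice-point count by 2, giving 24.
By Pick's theorem, the interior count of the dilated polygon is 56 − 24/2 + 1 = 45.

45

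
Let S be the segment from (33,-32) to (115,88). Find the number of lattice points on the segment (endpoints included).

3

The number of lattice points on a segment between lattice points is gcd(|Δx|,|Δy|) + 1 = gcd(82,120) + 1 = 2 + 1 = 3.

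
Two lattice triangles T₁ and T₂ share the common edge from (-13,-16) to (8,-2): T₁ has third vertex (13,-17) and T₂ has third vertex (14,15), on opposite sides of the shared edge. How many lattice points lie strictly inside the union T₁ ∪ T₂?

326

The union is the simple quadrilateral with vertices (-13,-16), (13,-17), (8,-2), (14,15) in order.
Using the shoelace formula, 2A = |[(-13)·(-17) − 13·(-16)] + [13·(-2) − 8·(-17)] + [8·15 − 14·(-2)] + [14·(-16) − (-13)·15]| = 658, so the area is 329.
Summing gcd(|Δx|,|Δy|) over the edges gives the boundary count: gcd(26,1) + gcd(5,15) + gcd(6,17) + gcd(27,31) = 1+5+1+1 = 8.
By Pick's theorem I = A − B/2 + 1 = 329 − 8/2 + 1 = 326.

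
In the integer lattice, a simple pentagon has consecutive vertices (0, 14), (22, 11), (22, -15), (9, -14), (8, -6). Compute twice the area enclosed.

Using the shoelace formula, 2A = |[0·11 − 22·14] + [22·(-15) − 22·11] + [22·(-14) − 9·(-15)] + [9·(-6) − 8·(-14)] + [8·14 − 0·(-6)]| = 883, so the area is 883/2.

883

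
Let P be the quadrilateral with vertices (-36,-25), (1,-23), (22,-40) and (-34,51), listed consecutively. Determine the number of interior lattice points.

The shoelace formula gives twice the area as |((-36)·(-23) − 1·(-25)) + (1·(-40) − 22·(-23)) + (22·51 − (-34)·(-40)) + ((-34)·(-25) − (-36)·51)| = 3767, so the area is 3767/2.
Along each edge there are gcd(|Δx|,|Δy|)+1 lattice points, so counting each shared vertex once the boundary has gcd(37,2) + gcd(21,17) + gcd(56,91) + gcd(2,76) = 1+1+7+2 = 11.
Pick's theorem gives I = A − B/2 + 1 = 3767/2 − 11/2 + 1 = 1879.

1879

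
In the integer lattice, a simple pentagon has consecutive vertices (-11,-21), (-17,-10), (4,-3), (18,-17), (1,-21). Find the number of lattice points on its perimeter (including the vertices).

35

Along each edge there are gcd(|Δx|,|Δy|)+1 lattice points, so counting each shared vertex once the boundary has gcd(6,11) + gcd(21,7) + gcd(14,14) + gcd(17,4) + gcd(12,0) = 1+7+14+1+12 = 35.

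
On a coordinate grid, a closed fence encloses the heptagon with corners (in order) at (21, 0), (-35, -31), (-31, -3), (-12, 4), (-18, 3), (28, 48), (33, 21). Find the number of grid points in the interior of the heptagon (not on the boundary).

2003

The shoelace formula gives twice the area as |[21·(-31) − (-35)·0] + [(-35)·(-3) − (-31)·(-31)] + [(-31)·4 − (-12)·(-3)] + [(-12)·3 − (-18)·4] + [(-18)·48 − 28·3] + [28·21 − 33·48] + [33·0 − 21·21]| = 4016, so the area is 2008.
Along each edge there are gcd(|Δx|,|Δy|)+1 lattice points, so counting each shared vertex once the boundary has gcd(56,31) + gcd(4,28) + gcd(19,7) + gcd(6,1) + gcd(46,45) + gcd(5,27) + gcd(12,21) = 1+4+1+1+1+1+3 = 12.
Pick's theorem gives I = A − B/2 + 1 = 2008 − 12/2 + 1 = 2003.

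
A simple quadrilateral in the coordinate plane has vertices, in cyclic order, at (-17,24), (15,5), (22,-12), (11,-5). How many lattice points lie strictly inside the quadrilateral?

Using the shoelace formula, 2A = |((-17)·5 − 15·24) + (15·(-12) − 22·5) + (22·(-5) − 11·(-12)) + (11·24 − (-17)·(-5))| = 534, so the area is 267.
Along each edge there are gcd(|Δx|,|Δy|)+1 lattice points, so counting each shared vertex once the boundary has gcd(32,19) + gcd(7,17) + gcd(11,7) + gcd(28,29) = 1+1+1+1 = 4.
Pick's theorem gives I = A − B/2 + 1 = 267 − 4/2 + 1 = 266.

266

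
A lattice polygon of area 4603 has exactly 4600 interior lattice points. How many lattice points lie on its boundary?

8

Pick's theorem gives A = I + B/2 − 1, so B = 2(A − I + 1) = 2(4603 − 4600 + 1) = 8.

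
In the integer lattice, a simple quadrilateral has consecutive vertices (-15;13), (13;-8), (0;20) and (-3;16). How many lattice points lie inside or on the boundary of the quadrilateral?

By the shoelace formula, twice the signed area is |[(-15)·(-8) − 13·13] + [13·20 − 0·(-8)] + [0·16 − (-3)·20] + [(-3)·13 − (-15)·16]| = 472, so the area is 236.
Summing gcd(|Δx|,|Δy|) over the edges gives the boundary count: gcd(28,21) + gcd(13,28) + gcd(3,4) + gcd(12,3) = 7+1+1+3 = 12.
Pick's theorem gives I = A − B/2 + 1 = 236 − 12/2 + 1 = 231, so the closed region contains I + B = 231 + 12 = 243 lattice points.

243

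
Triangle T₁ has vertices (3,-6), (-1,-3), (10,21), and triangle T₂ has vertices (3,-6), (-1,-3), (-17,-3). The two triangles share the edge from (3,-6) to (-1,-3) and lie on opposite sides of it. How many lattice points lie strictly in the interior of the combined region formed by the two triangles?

80

The union is the simple quadrilateral with vertices (3,-6), (10,21), (-1,-3), (-17,-3) in order.
The shoelace formula gives twice the area as |[3·21 − 10·(-6)] + [10·(-3) − (-1)·21] + [(-1)·(-3) − (-17)·(-3)] + [(-17)·(-6) − 3·(-3)]| = 177, so the area is 88.5.
Summing gcd(|Δx|,|Δy|) over the edges gives the boundary count: gcd(7,27) + gcd(11,24) + gcd(16,0) + gcd(20,3) = 1+1+16+1 = 19.
By Pick's theorem I = A − B/2 + 1 = 88.5 − 19/2 + 1 = 80.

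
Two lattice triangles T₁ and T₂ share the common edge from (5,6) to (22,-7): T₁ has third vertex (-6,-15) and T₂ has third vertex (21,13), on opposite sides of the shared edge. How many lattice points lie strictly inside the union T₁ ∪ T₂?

411

The union is the simple quadrilateral with vertices (5,6), (-6,-15), (22,-7), (21,13) in order.
Using the shoelace formula, 2A = |[5·(-15) − (-6)·6] + [(-6)·(-7) − 22·(-15)] + [22·13 − 21·(-7)] + [21·6 − 5·13]| = 827, so the area is 413.5.
The number of boundary lattice points is Σ gcd(|Δx|,|Δy|) = gcd(11,21) + gcd(28,8) + gcd(1,20) + gcd(16,7) = 1+4+1+1 = 7.
By Pick's theorem I = A − B/2 + 1 = 413.5 − 7/2 + 1 = 411.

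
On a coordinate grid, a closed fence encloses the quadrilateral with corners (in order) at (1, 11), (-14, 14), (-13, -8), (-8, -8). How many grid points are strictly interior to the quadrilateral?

The shoelace formula gives twice the area as |(1·14 − (-14)·11) + ((-14)·(-8) − (-13)·14) + ((-13)·(-8) − (-8)·(-8)) + ((-8)·11 − 1·(-8))| = 422, so the area is 211.
Along each edge there are gcd(|Δx|,|Δy|)+1 lattice points, so counting each shared vertex once the boundary has gcd(15,3) + gcd(1,22) + gcd(5,0) + gcd(9,19) = 3+1+5+1 = 10.
By Pick's theorem A = I + B/2 − 1, so I = 211 − 10/2 + 1 = 207.

207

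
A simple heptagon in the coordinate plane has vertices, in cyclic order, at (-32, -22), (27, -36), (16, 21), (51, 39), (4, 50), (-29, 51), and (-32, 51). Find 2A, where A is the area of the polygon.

By the shoelace formula, twice the signed area is |((-32)·(-36) − 27·(-22)) + (27·21 − 16·(-36)) + (16·39 − 51·21) + (51·50 − 4·39) + (4·51 − (-29)·50) + ((-29)·51 − (-32)·51) + ((-32)·(-22) − (-32)·51)| = 8979, so the area is 4489.5.

8979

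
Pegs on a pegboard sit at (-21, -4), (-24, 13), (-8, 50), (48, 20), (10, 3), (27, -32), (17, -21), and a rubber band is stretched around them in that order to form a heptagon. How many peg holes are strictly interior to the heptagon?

The shoelace formula gives twice the area as |((-21)·13 − (-24)·(-4)) + ((-24)·50 − (-8)·13) + ((-8)·20 − 48·50) + (48·3 − 10·20) + (10·(-32) − 27·3) + (27·(-21) − 17·(-32)) + (17·(-4) − (-21)·(-21))| = 5014, so the area is 2507.
Along each edge there are gcd(|Δx|,|Δy|)+1 lattice points, so counting each shared vertex once the boundary has gcd(3,17) + gcd(16,37) + gcd(56,30) + gcd(38,17) + gcd(17,35) + gcd(10,11) + gcd(38,17) = 1+1+2+1+1+1+1 = 8.
By Pick's theorem A = I + B/2 − 1, so I = 2507 − 8/2 + 1 = 2504.

2504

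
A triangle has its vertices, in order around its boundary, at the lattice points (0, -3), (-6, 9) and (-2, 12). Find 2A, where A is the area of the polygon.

The shoelace formula gives twice the area as |[0·9 − (-6)·(-3)] + [(-6)·12 − (-2)·9] + [(-2)·(-3) − 0·12]| = 66, so the area is 33.

66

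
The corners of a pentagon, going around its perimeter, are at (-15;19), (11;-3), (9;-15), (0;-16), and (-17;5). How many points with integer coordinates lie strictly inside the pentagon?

By the shoelace formula, twice the signed area is |((-15)·(-3) − 11·19) + (11·(-15) − 9·(-3)) + (9·(-16) − 0·(-15)) + (0·5 − (-17)·(-16)) + ((-17)·19 − (-15)·5)| = 966, so the area is 483.
The number of boundary lattice points is Σ gcd(|Δx|,|Δy|) = gcd(26,22) + gcd(2,12) + gcd(9,1) + gcd(17,21) + gcd(2,14) = 2+2+1+1+2 = 8.
By Pick's theorem A = I + B/2 − 1, so I = 483 − 8/2 + 1 = 480.

480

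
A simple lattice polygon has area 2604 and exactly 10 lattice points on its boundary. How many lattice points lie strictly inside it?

2600

Pick's theorem A = I + B/2 − 1 rearranges to I = A − B/2 + 1 = 2604 − 10/2 + 1 = 2600.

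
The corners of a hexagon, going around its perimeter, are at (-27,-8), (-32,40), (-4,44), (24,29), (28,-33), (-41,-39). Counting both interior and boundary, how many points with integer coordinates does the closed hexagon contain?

By the shoelace formula, twice the signed area is |[(-27)·40 − (-32)·(-8)] + [(-32)·44 − (-4)·40] + [(-4)·29 − 24·44] + [24·(-33) − 28·29] + [28·(-39) − (-41)·(-33)] + [(-41)·(-8) − (-27)·(-39)]| = 8530, so the area is 4265.
Along each edge there are gcd(|Δx|,|Δy|)+1 lattice points, so counting each shared vertex once the boundary has gcd(5,48) + gcd(28,4) + gcd(28,15) + gcd(4,62) + gcd(69,6) + gcd(14,31) = 1+4+1+2+3+1 = 12.
Pick's theorem gives I = A − B/2 + 1 = 4265 − 12/2 + 1 = 4260, so the closed region contains I + B = 4260 + 12 = 4272 lattice points.

4272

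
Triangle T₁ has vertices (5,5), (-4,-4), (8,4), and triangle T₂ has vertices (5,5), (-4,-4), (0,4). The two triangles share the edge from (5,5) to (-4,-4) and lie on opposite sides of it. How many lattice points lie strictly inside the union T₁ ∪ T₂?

The union is the simple quadrilateral with vertices (5,5), (8,4), (-4,-4), (0,4) in order.
By the shoelace formula, twice the signed area is |(5·4 − 8·5) + (8·(-4) − (-4)·4) + ((-4)·4 − 0·(-4)) + (0·5 − 5·4)| = 72, so the area is 36.
The number of boundary lattice points is Σ gcd(|Δx|,|Δy|) = gcd(3,1) + gcd(12,8) + gcd(4,8) + gcd(5,1) = 1+4+4+1 = 10.
By Pick's theorem I = A − B/2 + 1 = 36 − 10/2 + 1 = 32.

32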